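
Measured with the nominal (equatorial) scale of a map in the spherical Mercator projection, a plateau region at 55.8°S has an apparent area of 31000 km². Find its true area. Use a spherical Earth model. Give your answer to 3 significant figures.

For Mercator, h = k = sec φ (a conformal cylindrical projection has a single point scale, 1/cos φ).
Areal scale = k² = sec²φ = 1/cos²(55.8°) = 1/0.5621² = 3.165.
True area = apparent / (areal scale) = 31000 / 3.165 ≈ 9790 km².

9790 km²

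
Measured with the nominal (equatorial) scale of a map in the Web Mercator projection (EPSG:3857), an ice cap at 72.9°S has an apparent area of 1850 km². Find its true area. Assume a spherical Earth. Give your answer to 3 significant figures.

160 km²

Mercator is conformal, so the point scale is isotropic: h = k = sec φ = 1/cos φ.
Areal scale = k² = sec²φ = 1/cos²(72.9°) = 1/0.2940² = 11.57.
True area = apparent / (areal scale) = 1850 / 11.57 ≈ 160 km².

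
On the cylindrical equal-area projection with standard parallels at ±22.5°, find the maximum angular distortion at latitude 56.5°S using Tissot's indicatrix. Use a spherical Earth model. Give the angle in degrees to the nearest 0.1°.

For cylindrical equal-area with standard parallel φ₀, h = cos φ / cos φ₀ and k = cos φ₀ / cos φ, so h·k = 1.
At 56.5°: h = 0.5974, k = 1.674; principal scales a = 1.674, b = 0.5974.
sin(ω/2) = (a − b)/(a + b) = 1.076/2.271 = 0.4739, so ω = 2 arcsin(0.4739) ≈ 56.6°.

56.6°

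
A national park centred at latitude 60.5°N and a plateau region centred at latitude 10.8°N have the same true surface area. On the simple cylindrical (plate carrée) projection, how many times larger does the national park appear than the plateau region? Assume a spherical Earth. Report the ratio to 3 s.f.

Plate carrée maps x = Rλ, y = Rφ. The meridian scale is h = 1 and the parallel scale is k = 1/cos φ = sec φ.
Areal scale at 60.5°: h·k = 1.000 × 2.031 = 2.031.
Areal scale at 10.8°: h·k = 1.000 × 1.018 = 1.018.
Ratio = 2.031/1.018 ≈ 1.99.

1.99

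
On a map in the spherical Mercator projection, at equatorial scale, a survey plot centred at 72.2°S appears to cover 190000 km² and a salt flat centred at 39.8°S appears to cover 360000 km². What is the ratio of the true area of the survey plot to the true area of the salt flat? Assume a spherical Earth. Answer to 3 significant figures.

0.0836

Mercator's areal exaggeration is sec²φ; hence true area = (apparent area) · cos²φ.
True area of survey plot: 190000 × cos²(72.2°) = 190000 × 0.09345 = 17760 km².
True area of salt flat: 360000 × cos²(39.8°) = 360000 × 0.5903 = 212500 km².
Ratio = 17760 / 212500 ≈ 0.0836.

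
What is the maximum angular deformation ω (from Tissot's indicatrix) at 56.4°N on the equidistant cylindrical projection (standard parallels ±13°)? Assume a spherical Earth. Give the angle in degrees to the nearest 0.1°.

The equidistant cylindrical projection with φ₀ = 13° has h = 1 (meridians true) and k = cos φ₀ / cos φ along parallels.
At 56.4°: h = 1.000, k = 1.761; principal scales a = 1.761, b = 1.000.
sin(ω/2) = (a − b)/(a + b) = 0.7607/2.761 = 0.2756, so ω = 2 arcsin(0.2756) ≈ 32.0°.

32.0°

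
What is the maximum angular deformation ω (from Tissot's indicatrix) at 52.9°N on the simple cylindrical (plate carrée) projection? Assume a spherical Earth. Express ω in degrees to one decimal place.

28.7°

In the plate carrée (x = Rλ, y = Rφ), meridians are true-scale (h = 1) and parallels are stretched by k = sec φ.
At 52.9°: h = 1.000, k = 1.658; principal scales a = 1.658, b = 1.000.
sin(ω/2) = (a − b)/(a + b) = 0.6578/2.658 = 0.2475, so ω = 2 arcsin(0.2475) ≈ 28.7°.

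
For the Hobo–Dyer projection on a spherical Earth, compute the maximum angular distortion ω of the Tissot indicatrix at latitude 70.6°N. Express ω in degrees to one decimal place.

89.1°

The Hobo–Dyer projection is cylindrical equal-area with φ₀ = 37.5°. Cylindrical equal-area (φ₀ = 37.5°): h = cos φ / cos 37.5° along meridians, k = cos 37.5° / cos φ along parallels; h·k = 1.
At 70.6°: h = 0.4187, k = 2.388; principal scales a = 2.388, b = 0.4187.
sin(ω/2) = (a − b)/(a + b) = 1.970/2.807 = 0.7017, so ω = 2 arcsin(0.7017) ≈ 89.1°.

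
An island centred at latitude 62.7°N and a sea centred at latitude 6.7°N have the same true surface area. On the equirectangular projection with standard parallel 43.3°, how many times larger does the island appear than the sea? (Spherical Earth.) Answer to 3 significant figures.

2.17

The equidistant cylindrical projection with φ₀ = 43.3° has h = 1 (meridians true) and k = cos φ₀ / cos φ along parallels.
Areal scale at 62.7°: h·k = 1.000 × 1.587 = 1.587.
Areal scale at 6.7°: h·k = 1.000 × 0.7328 = 0.7328.
Ratio = 1.587/0.7328 ≈ 2.17.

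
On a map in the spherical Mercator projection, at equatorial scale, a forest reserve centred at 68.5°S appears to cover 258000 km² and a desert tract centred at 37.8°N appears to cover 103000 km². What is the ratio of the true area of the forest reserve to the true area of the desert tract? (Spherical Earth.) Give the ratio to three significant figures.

0.539

On Mercator the areal scale is sec²φ, so true area = apparent × cos²φ.
True area of forest reserve: 258000 × cos²(68.5°) = 258000 × 0.1343 = 34660 km².
True area of desert tract: 103000 × cos²(37.8°) = 103000 × 0.6243 = 64310 km².
Ratio = 34660 / 64310 ≈ 0.539.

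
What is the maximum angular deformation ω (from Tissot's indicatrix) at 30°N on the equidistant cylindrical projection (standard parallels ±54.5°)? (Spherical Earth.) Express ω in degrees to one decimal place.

With standard parallel φ₀ = 54.5°, the equirectangular projection gives x = Rλ cos φ₀, y = Rφ, so h = 1 and k = cos 54.5° / cos φ.
At 30°: h = 1.000, k = 0.6705; principal scales a = 1.000, b = 0.6705.
sin(ω/2) = (a − b)/(a + b) = 0.3295/1.671 = 0.1972, so ω = 2 arcsin(0.1972) ≈ 22.7°.

22.7°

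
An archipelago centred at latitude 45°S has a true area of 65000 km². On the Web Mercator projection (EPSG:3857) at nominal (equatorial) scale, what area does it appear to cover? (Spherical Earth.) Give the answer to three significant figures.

130000 km²

The Mercator projection is conformal; its linear scale factor is the same in every direction and equals sec φ = 1/cos φ.
Areal scale = k² = sec²φ = 1/cos²(45°) = 1/0.7071² = 2.000.
Apparent area = 65000 × 2.000 ≈ 130000 km².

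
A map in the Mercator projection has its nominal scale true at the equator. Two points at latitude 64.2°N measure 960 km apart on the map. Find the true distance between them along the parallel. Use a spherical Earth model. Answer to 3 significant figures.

For Mercator, h = k = sec φ (a conformal cylindrical projection has a single point scale, 1/cos φ).
Along the parallel at 64.2°, map distances are exaggerated by k = sec 64.2° = 2.298.
True distance = 960 / 2.298 = 960 × cos 64.2° ≈ 418 km.

418 km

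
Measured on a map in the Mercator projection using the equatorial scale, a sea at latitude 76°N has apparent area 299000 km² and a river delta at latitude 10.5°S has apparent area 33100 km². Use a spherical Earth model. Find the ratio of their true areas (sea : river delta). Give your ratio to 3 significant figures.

0.547

Mercator's areal exaggeration is sec²φ; hence true area = (apparent area) · cos²φ.
True area of sea: 299000 × cos²(76°) = 299000 × 0.05853 = 17500 km².
True area of river delta: 33100 × cos²(10.5°) = 33100 × 0.9668 = 32000 km².
Ratio = 17500 / 32000 ≈ 0.547.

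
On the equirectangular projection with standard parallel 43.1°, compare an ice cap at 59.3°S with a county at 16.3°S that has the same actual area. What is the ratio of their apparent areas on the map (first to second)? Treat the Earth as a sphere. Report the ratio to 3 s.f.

1.88

The equidistant cylindrical projection with φ₀ = 43.1° has h = 1 (meridians true) and k = cos φ₀ / cos φ along parallels.
Areal scale at 59.3°: h·k = 1.000 × 1.430 = 1.430.
Areal scale at 16.3°: h·k = 1.000 × 0.7607 = 0.7607.
Ratio = 1.430/0.7607 ≈ 1.88.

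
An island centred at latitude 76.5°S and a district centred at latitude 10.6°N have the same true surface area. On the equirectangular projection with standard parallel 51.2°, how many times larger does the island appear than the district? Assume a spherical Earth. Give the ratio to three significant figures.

4.21

With standard parallel φ₀ = 51.2°, the equirectangular projection gives x = Rλ cos φ₀, y = Rφ, so h = 1 and k = cos 51.2° / cos φ.
Areal scale at 76.5°: h·k = 1.000 × 2.684 = 2.684.
Areal scale at 10.6°: h·k = 1.000 × 0.6375 = 0.6375.
Ratio = 2.684/0.6375 ≈ 4.21.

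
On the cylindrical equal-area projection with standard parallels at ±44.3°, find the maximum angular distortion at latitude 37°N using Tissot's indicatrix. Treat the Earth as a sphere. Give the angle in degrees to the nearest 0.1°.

12.5°

For cylindrical equal-area with standard parallel φ₀, h = cos φ / cos φ₀ and k = cos φ₀ / cos φ, so h·k = 1.
At 37°: h = 1.116, k = 0.8961; principal scales a = 1.116, b = 0.8961.
sin(ω/2) = (a − b)/(a + b) = 0.2197/2.012 = 0.1092, so ω = 2 arcsin(0.1092) ≈ 12.5°.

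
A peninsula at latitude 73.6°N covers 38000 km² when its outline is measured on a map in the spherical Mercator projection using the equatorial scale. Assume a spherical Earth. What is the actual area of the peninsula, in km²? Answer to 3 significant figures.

The Mercator projection is conformal; its linear scale factor is the same in every direction and equals sec φ = 1/cos φ.
Areal scale = k² = sec²φ = 1/cos²(73.6°) = 1/0.2823² = 12.54.
True area = apparent / (areal scale) = 38000 / 12.54 ≈ 3030 km².

3030 km²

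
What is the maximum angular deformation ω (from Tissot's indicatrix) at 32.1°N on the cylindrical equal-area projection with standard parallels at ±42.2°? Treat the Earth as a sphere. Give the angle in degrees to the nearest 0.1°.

For cylindrical equal-area with standard parallel φ₀, h = cos φ / cos φ₀ and k = cos φ₀ / cos φ, so h·k = 1.
At 32.1°: h = 1.144, k = 0.8745; principal scales a = 1.144, b = 0.8745.
sin(ω/2) = (a − b)/(a + b) = 0.2690/2.018 = 0.1333, so ω = 2 arcsin(0.1333) ≈ 15.3°.

15.3°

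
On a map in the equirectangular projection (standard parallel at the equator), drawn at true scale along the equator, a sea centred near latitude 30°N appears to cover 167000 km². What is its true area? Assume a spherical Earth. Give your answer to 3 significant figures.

Plate carrée maps x = Rλ, y = Rφ. The meridian scale is h = 1 and the parallel scale is k = 1/cos φ = sec φ.
Areal scale = h·k = 1 × sec φ; at 30°, h = 1.000, k = 1.155, so h·k = 1.155.
True area = apparent / (areal scale) = 167000 / 1.155 ≈ 145000 km².

145000 km²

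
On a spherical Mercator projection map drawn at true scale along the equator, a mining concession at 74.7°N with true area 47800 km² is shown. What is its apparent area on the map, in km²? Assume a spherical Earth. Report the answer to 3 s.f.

686000 km²

Mercator is conformal, so the point scale is isotropic: h = k = sec φ = 1/cos φ.
Areal scale = k² = sec²φ = 1/cos²(74.7°) = 1/0.2639² = 14.36.
Apparent area = 47800 × 14.36 ≈ 686000 km².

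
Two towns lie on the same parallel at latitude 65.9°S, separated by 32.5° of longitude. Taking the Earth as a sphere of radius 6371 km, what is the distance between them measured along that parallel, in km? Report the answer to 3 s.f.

1480 km

Arc length along a parallel = R cos φ · Δλ (with Δλ in radians).
= 6371 × cos 65.9° × (32.5° × π/180) = 6371 × 0.4083 × 0.5672 ≈ 1480 km.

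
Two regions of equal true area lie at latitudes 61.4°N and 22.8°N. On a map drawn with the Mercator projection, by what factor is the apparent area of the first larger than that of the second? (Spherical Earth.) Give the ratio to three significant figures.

3.71

Mercator areal scale is sec²φ.
At 61.4°: sec²(61.4°) = 1/0.4787² = 4.364.
At 22.8°: sec²(22.8°) = 1/0.9219² = 1.177.
Ratio = 4.364/1.177 = cos²(22.8°)/cos²(61.4°) ≈ 3.71.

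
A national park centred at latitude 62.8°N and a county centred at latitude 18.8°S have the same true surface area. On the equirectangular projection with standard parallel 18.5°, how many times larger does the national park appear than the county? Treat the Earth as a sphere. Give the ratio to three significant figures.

2.07

The equidistant cylindrical projection with φ₀ = 18.5° has h = 1 (meridians true) and k = cos φ₀ / cos φ along parallels.
Areal scale at 62.8°: h·k = 1.000 × 2.075 = 2.075.
Areal scale at 18.8°: h·k = 1.000 × 1.002 = 1.002.
Ratio = 2.075/1.002 ≈ 2.07.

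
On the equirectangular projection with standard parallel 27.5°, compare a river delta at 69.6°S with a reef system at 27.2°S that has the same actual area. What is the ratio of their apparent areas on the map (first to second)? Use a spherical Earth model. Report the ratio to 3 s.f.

2.55

The equidistant cylindrical projection with φ₀ = 27.5° has h = 1 (meridians true) and k = cos φ₀ / cos φ along parallels.
Areal scale at 69.6°: h·k = 1.000 × 2.545 = 2.545.
Areal scale at 27.2°: h·k = 1.000 × 0.9973 = 0.9973.
Ratio = 2.545/0.9973 ≈ 2.55.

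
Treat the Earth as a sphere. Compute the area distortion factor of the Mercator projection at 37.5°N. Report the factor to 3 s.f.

Mercator is conformal, so the point scale is isotropic: h = k = sec φ = 1/cos φ.
Areal scale = k² = sec²φ = 1/cos²(37.5°) = 1/0.7934² = 1.589.

1.59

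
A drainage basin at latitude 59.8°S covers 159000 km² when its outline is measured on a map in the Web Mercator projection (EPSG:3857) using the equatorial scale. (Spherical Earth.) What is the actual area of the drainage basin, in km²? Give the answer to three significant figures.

For Mercator, h = k = sec φ (a conformal cylindrical projection has a single point scale, 1/cos φ).
Areal scale = k² = sec²φ = 1/cos²(59.8°) = 1/0.5030² = 3.952.
True area = apparent / (areal scale) = 159000 / 3.952 ≈ 40200 km².

40200 km²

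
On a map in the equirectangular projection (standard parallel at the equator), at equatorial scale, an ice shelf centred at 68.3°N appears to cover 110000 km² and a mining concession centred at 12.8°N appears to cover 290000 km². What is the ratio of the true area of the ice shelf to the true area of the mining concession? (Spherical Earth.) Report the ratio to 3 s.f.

0.144

On the plate carrée, areal scale = h·k = 1 × sec φ, so true area = apparent × cos φ.
True area of ice shelf: 110000 × cos(68.3°) = 110000 × 0.3697 = 40670 km².
True area of mining concession: 290000 × cos(12.8°) = 290000 × 0.9751 = 282800 km².
Ratio = 40670 / 282800 ≈ 0.144.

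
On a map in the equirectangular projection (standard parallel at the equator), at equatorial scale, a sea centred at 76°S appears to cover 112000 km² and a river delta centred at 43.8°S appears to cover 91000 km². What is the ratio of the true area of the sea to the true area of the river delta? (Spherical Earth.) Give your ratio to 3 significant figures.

On the plate carrée, areal scale = h·k = 1 × sec φ, so true area = apparent × cos φ.
True area of sea: 112000 × cos(76°) = 112000 × 0.2419 = 27100 km².
True area of river delta: 91000 × cos(43.8°) = 91000 × 0.7218 = 65680 km².
Ratio = 27100 / 65680 ≈ 0.413.

0.413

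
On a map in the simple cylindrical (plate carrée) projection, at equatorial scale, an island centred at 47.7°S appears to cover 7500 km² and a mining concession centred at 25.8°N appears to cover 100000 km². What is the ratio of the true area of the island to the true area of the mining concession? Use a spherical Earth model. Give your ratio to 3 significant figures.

0.0561

On the plate carrée, areal scale = h·k = 1 × sec φ, so true area = apparent × cos φ.
True area of island: 7500 × cos(47.7°) = 7500 × 0.6730 = 5048 km².
True area of mining concession: 100000 × cos(25.8°) = 100000 × 0.9003 = 90030 km².
Ratio = 5048 / 90030 ≈ 0.0561.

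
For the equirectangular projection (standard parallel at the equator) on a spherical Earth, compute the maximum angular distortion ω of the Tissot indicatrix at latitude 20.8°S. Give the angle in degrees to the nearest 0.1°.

3.9°

In the plate carrée (x = Rλ, y = Rφ), meridians are true-scale (h = 1) and parallels are stretched by k = sec φ.
At 20.8°: h = 1.000, k = 1.070; principal scales a = 1.070, b = 1.000.
sin(ω/2) = (a − b)/(a + b) = 0.06972/2.070 = 0.03368, so ω = 2 arcsin(0.03368) ≈ 3.9°.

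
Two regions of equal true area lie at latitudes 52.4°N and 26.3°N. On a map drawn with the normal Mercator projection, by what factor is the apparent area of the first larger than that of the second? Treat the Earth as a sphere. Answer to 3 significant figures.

2.16

Mercator areal scale is sec²φ.
At 52.4°: sec²(52.4°) = 1/0.6101² = 2.686.
At 26.3°: sec²(26.3°) = 1/0.8965² = 1.244.
Ratio = 2.686/1.244 = cos²(26.3°)/cos²(52.4°) ≈ 2.16.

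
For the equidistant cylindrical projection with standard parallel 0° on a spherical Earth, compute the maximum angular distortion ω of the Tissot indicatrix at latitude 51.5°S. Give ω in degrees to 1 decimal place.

26.9°

In the plate carrée (x = Rλ, y = Rφ), meridians are true-scale (h = 1) and parallels are stretched by k = sec φ.
At 51.5°: h = 1.000, k = 1.606; principal scales a = 1.606, b = 1.000.
sin(ω/2) = (a − b)/(a + b) = 0.6064/2.606 = 0.2327, so ω = 2 arcsin(0.2327) ≈ 26.9°.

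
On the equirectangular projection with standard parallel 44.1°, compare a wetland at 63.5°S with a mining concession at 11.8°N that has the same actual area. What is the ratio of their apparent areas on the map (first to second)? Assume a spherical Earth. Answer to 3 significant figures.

With standard parallel φ₀ = 44.1°, the equirectangular projection gives x = Rλ cos φ₀, y = Rφ, so h = 1 and k = cos 44.1° / cos φ.
Areal scale at 63.5°: h·k = 1.000 × 1.609 = 1.609.
Areal scale at 11.8°: h·k = 1.000 × 0.7336 = 0.7336.
Ratio = 1.609/0.7336 ≈ 2.19.

2.19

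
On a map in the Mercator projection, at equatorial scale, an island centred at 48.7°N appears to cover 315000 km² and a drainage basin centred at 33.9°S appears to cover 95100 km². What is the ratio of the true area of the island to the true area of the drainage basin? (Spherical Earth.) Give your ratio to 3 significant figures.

Mercator's areal exaggeration is sec²φ; hence true area = (apparent area) · cos²φ.
True area of island: 315000 × cos²(48.7°) = 315000 × 0.4356 = 137200 km².
True area of drainage basin: 95100 × cos²(33.9°) = 95100 × 0.6889 = 65520 km².
Ratio = 137200 / 65520 ≈ 2.09.

2.09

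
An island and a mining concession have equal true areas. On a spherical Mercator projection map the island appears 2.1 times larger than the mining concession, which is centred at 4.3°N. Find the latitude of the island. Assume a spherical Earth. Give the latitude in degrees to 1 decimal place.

Mercator areal scale is sec²φ, so apparent-area ratio = sec²φ₁ / sec²φ₂ = cos²φ₂ / cos²φ₁.
cos²φ₂ / cos²φ₁ = 2.1  ⇒  cos φ₁ = cos 4.3° / √2.1 = 0.9972/1.449 = 0.6881.
φ₁ = arccos(0.6881) ≈ 46.5°.

46.5°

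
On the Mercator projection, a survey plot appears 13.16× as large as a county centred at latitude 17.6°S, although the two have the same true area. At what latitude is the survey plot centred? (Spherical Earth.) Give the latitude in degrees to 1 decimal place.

74.8°

Mercator areal scale is sec²φ, so apparent-area ratio = sec²φ₁ / sec²φ₂ = cos²φ₂ / cos²φ₁.
cos²φ₂ / cos²φ₁ = 13.16  ⇒  cos φ₁ = cos 17.6° / √13.16 = 0.9532/3.628 = 0.2628.
φ₁ = arccos(0.2628) ≈ 74.8°.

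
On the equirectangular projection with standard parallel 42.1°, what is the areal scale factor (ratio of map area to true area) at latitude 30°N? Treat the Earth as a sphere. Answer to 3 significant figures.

0.857

In the equirectangular projection with standard parallel φ₀ = 42.1° (x = Rλ cos φ₀, y = Rφ), meridians are true-scale (h = 1) and the parallel scale is k = cos φ₀ / cos φ.
Areal scale = h·k = 1 × cos φ₀ / cos φ; at 30°, h = 1.000, k = 0.8568, so h·k = 0.8568.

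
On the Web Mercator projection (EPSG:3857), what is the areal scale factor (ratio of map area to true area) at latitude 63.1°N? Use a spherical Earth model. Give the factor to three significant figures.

For Mercator, h = k = sec φ (a conformal cylindrical projection has a single point scale, 1/cos φ).
Areal scale = k² = sec²φ = 1/cos²(63.1°) = 1/0.4524² = 4.885.

4.89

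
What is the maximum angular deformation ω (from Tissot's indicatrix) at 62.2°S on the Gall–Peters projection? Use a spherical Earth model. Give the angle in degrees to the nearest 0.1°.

46.4°

The Gall–Peters projection is cylindrical equal-area with φ₀ = 45°. For cylindrical equal-area with standard parallel φ₀, h = cos φ / cos φ₀ and k = cos φ₀ / cos φ, so h·k = 1.
At 62.2°: h = 0.6596, k = 1.516; principal scales a = 1.516, b = 0.6596.
sin(ω/2) = (a − b)/(a + b) = 0.8566/2.176 = 0.3937, so ω = 2 arcsin(0.3937) ≈ 46.4°.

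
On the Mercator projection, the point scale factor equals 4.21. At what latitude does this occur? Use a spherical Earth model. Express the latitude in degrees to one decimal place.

Mercator scale is k = sec φ = 1/cos φ.
1/cos φ = 4.21  ⇒  cos φ = 0.2375  ⇒  φ = arccos(0.2375) ≈ 76.3°.

76.3°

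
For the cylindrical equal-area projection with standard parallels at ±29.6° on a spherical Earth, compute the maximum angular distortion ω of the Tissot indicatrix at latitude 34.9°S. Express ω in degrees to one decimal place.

For cylindrical equal-area with standard parallel φ₀, h = cos φ / cos φ₀ and k = cos φ₀ / cos φ, so h·k = 1.
At 34.9°: h = 0.9433, k = 1.060; principal scales a = 1.060, b = 0.9433.
sin(ω/2) = (a − b)/(a + b) = 0.1169/2.003 = 0.05836, so ω = 2 arcsin(0.05836) ≈ 6.7°.

6.7°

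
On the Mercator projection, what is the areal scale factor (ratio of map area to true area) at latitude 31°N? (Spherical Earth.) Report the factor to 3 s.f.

1.36

For Mercator, h = k = sec φ (a conformal cylindrical projection has a single point scale, 1/cos φ).
Areal scale = k² = sec²φ = 1/cos²(31°) = 1/0.8572² = 1.361.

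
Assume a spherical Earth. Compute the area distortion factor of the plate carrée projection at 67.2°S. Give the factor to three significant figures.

Plate carrée maps x = Rλ, y = Rφ. The meridian scale is h = 1 and the parallel scale is k = 1/cos φ = sec φ.
Areal scale = h·k = 1 × sec φ; at 67.2°, h = 1.000, k = 2.581, so h·k = 2.581.

2.58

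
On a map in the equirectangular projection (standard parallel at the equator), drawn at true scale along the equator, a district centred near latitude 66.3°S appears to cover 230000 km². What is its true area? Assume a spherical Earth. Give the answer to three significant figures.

In the plate carrée (x = Rλ, y = Rφ), meridians are true-scale (h = 1) and parallels are stretched by k = sec φ.
Areal scale = h·k = 1 × sec φ; at 66.3°, h = 1.000, k = 2.488, so h·k = 2.488.
True area = apparent / (areal scale) = 230000 / 2.488 ≈ 92400 km².

92400 km²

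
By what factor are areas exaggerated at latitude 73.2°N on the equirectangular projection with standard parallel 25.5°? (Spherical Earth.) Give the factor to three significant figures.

The equidistant cylindrical projection with φ₀ = 25.5° has h = 1 (meridians true) and k = cos φ₀ / cos φ along parallels.
Areal scale = h·k = 1 × cos φ₀ / cos φ; at 73.2°, h = 1.000, k = 3.123, so h·k = 3.123.

3.12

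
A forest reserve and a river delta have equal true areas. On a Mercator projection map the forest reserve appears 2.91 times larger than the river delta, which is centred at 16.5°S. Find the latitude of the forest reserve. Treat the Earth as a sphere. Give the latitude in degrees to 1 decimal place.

55.8°

On Mercator, (apparent₁)/(apparent₂) = sec²φ₁ / sec²φ₂ when true areas are equal.
cos²φ₂ / cos²φ₁ = 2.91  ⇒  cos φ₁ = cos 16.5° / √2.91 = 0.9588/1.706 = 0.5621.
φ₁ = arccos(0.5621) ≈ 55.8°.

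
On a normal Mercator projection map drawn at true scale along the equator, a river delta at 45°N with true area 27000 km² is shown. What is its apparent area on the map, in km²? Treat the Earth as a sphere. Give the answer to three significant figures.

54000 km²

Mercator is conformal, so the point scale is isotropic: h = k = sec φ = 1/cos φ.
Areal scale = k² = sec²φ = 1/cos²(45°) = 1/0.7071² = 2.000.
Apparent area = 27000 × 2.000 ≈ 54000 km².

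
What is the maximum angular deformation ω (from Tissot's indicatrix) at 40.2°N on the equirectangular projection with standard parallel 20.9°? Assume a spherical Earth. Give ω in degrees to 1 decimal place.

11.5°

The equidistant cylindrical projection with φ₀ = 20.9° has h = 1 (meridians true) and k = cos φ₀ / cos φ along parallels.
At 40.2°: h = 1.000, k = 1.223; principal scales a = 1.223, b = 1.000.
sin(ω/2) = (a − b)/(a + b) = 0.2231/2.223 = 0.1004, so ω = 2 arcsin(0.1004) ≈ 11.5°.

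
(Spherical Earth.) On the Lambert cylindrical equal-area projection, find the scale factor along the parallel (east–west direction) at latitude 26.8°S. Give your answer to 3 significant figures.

The Lambert cylindrical equal-area projection is the cylindrical equal-area projection with its standard parallel at the equator (φ₀ = 0). A cylindrical equal-area projection with standard parallel φ₀ has meridian scale h = cos φ / cos φ₀ and parallel scale k = cos φ₀ / cos φ (so areas are preserved, h·k = 1).
k = cos 0° / cos 26.8° = 1.000/0.8926 = 1.120.

1.12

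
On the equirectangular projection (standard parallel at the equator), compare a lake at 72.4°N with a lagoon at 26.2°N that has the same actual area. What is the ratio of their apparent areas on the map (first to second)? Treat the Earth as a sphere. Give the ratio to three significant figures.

In the plate carrée (x = Rλ, y = Rφ), meridians are true-scale (h = 1) and parallels are stretched by k = sec φ.
Areal scale at 72.4°: h·k = 1.000 × 3.307 = 3.307.
Areal scale at 26.2°: h·k = 1.000 × 1.115 = 1.115.
Ratio = 3.307/1.115 ≈ 2.97.

2.97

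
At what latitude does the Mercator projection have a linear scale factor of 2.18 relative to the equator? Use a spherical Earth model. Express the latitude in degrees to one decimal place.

62.7°

Mercator scale is k = sec φ = 1/cos φ.
1/cos φ = 2.18  ⇒  cos φ = 0.4587  ⇒  φ = arccos(0.4587) ≈ 62.7°.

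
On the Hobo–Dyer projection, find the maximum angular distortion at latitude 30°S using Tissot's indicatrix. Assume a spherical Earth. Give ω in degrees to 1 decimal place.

10.0°

The Hobo–Dyer projection is cylindrical equal-area with φ₀ = 37.5°. Cylindrical equal-area (φ₀ = 37.5°): h = cos φ / cos 37.5° along meridians, k = cos 37.5° / cos φ along parallels; h·k = 1.
At 30°: h = 1.092, k = 0.9161; principal scales a = 1.092, b = 0.9161.
sin(ω/2) = (a − b)/(a + b) = 0.1755/2.008 = 0.08742, so ω = 2 arcsin(0.08742) ≈ 10.0°.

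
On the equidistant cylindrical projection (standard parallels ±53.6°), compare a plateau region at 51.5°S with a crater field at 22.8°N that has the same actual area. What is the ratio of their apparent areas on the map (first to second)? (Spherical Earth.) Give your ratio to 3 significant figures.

1.48

In the equirectangular projection with standard parallel φ₀ = 53.6° (x = Rλ cos φ₀, y = Rφ), meridians are true-scale (h = 1) and the parallel scale is k = cos φ₀ / cos φ.
Areal scale at 51.5°: h·k = 1.000 × 0.9533 = 0.9533.
Areal scale at 22.8°: h·k = 1.000 × 0.6437 = 0.6437.
Ratio = 0.9533/0.6437 ≈ 1.48.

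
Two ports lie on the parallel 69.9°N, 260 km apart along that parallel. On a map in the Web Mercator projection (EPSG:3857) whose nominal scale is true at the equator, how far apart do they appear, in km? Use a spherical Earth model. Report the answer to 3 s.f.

The Mercator projection is conformal; its linear scale factor is the same in every direction and equals sec φ = 1/cos φ.
Along the parallel, k = sec 69.9° = 1/0.3437 = 2.910.
Map distance = 260 × 2.910 ≈ 757 km.

757 km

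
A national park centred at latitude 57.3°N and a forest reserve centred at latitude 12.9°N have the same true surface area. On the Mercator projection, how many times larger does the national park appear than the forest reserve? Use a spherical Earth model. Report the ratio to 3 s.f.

3.26

Mercator areal scale is sec²φ.
At 57.3°: sec²(57.3°) = 1/0.5402² = 3.426.
At 12.9°: sec²(12.9°) = 1/0.9748² = 1.052.
Ratio = 3.426/1.052 = cos²(12.9°)/cos²(57.3°) ≈ 3.26.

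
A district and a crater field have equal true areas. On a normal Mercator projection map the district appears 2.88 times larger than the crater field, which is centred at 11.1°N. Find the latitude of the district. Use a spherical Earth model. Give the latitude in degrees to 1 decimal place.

For equal true areas on Mercator, apparent areas scale as sec²φ, so the ratio is cos²φ₂ / cos²φ₁.
cos²φ₂ / cos²φ₁ = 2.88  ⇒  cos φ₁ = cos 11.1° / √2.88 = 0.9813/1.697 = 0.5782.
φ₁ = arccos(0.5782) ≈ 54.7°.

54.7°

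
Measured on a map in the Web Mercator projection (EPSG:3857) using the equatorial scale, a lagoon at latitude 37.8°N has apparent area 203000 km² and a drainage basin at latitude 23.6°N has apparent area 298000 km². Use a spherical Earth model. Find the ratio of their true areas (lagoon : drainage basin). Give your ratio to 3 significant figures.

Since Mercator area scale is 1/cos²φ, the true area equals the apparent area multiplied by cos²φ.
True area of lagoon: 203000 × cos²(37.8°) = 203000 × 0.6243 = 126700 km².
True area of drainage basin: 298000 × cos²(23.6°) = 298000 × 0.8397 = 250200 km².
Ratio = 126700 / 250200 ≈ 0.506.

0.506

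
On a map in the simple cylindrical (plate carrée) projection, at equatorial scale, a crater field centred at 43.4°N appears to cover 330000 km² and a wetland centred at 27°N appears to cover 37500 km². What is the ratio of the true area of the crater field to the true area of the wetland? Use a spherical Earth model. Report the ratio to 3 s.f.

Plate carrée has h = 1 and k = sec φ, giving areal scale sec φ; true area = (apparent area) · cos φ.
True area of crater field: 330000 × cos(43.4°) = 330000 × 0.7266 = 239800 km².
True area of wetland: 37500 × cos(27°) = 37500 × 0.8910 = 33410 km².
Ratio = 239800 / 33410 ≈ 7.18.

7.18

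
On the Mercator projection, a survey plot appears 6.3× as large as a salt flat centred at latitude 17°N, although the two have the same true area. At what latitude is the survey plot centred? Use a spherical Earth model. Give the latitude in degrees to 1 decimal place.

67.6°

On Mercator, (apparent₁)/(apparent₂) = sec²φ₁ / sec²φ₂ when true areas are equal.
cos²φ₂ / cos²φ₁ = 6.3  ⇒  cos φ₁ = cos 17° / √6.3 = 0.9563/2.510 = 0.3810.
φ₁ = arccos(0.3810) ≈ 67.6°.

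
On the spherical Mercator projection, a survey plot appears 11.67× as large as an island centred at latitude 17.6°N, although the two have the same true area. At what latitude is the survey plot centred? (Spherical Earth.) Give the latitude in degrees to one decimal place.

73.8°

For equal true areas on Mercator, apparent areas scale as sec²φ, so the ratio is cos²φ₂ / cos²φ₁.
cos²φ₂ / cos²φ₁ = 11.67  ⇒  cos φ₁ = cos 17.6° / √11.67 = 0.9532/3.416 = 0.2790.
φ₁ = arccos(0.2790) ≈ 73.8°.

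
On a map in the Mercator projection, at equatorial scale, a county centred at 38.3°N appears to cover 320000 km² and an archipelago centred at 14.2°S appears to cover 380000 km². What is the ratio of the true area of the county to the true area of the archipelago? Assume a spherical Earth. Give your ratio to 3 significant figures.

0.552

On Mercator the areal scale is sec²φ, so true area = apparent × cos²φ.
True area of county: 320000 × cos²(38.3°) = 320000 × 0.6159 = 197100 km².
True area of archipelago: 380000 × cos²(14.2°) = 380000 × 0.9398 = 357100 km².
Ratio = 197100 / 357100 ≈ 0.552.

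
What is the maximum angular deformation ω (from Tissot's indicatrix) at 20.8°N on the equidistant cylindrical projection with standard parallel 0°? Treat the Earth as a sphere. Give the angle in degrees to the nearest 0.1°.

Plate carrée maps x = Rλ, y = Rφ. The meridian scale is h = 1 and the parallel scale is k = 1/cos φ = sec φ.
At 20.8°: h = 1.000, k = 1.070; principal scales a = 1.070, b = 1.000.
sin(ω/2) = (a − b)/(a + b) = 0.06972/2.070 = 0.03368, so ω = 2 arcsin(0.03368) ≈ 3.9°.

3.9°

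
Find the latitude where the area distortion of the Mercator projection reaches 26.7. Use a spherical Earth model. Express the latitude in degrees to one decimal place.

Mercator areal scale is sec²φ.
sec²φ = 26.7  ⇒  cos²φ = 0.03745  ⇒  cos φ = 0.1935.
φ = arccos(0.1935) ≈ 78.8°.

78.8°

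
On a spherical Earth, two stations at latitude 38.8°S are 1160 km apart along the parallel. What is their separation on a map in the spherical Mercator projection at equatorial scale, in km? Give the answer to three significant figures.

The Mercator projection is conformal; its linear scale factor is the same in every direction and equals sec φ = 1/cos φ.
Along the parallel, k = sec 38.8° = 1/0.7793 = 1.283.
Map distance = 1160 × 1.283 ≈ 1490 km.

1490 km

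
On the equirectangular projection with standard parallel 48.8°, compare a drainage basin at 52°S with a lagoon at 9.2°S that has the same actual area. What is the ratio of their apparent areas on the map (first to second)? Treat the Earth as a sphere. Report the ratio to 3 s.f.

1.60

In the equirectangular projection with standard parallel φ₀ = 48.8° (x = Rλ cos φ₀, y = Rφ), meridians are true-scale (h = 1) and the parallel scale is k = cos φ₀ / cos φ.
Areal scale at 52°: h·k = 1.000 × 1.070 = 1.070.
Areal scale at 9.2°: h·k = 1.000 × 0.6673 = 0.6673.
Ratio = 1.070/0.6673 ≈ 1.60.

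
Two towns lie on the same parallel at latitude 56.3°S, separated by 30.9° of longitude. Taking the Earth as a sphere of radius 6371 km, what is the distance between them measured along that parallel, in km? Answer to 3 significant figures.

Arc length along a parallel = R cos φ · Δλ (with Δλ in radians).
= 6371 × cos 56.3° × (30.9° × π/180) = 6371 × 0.5548 × 0.5393 ≈ 1910 km.

1910 km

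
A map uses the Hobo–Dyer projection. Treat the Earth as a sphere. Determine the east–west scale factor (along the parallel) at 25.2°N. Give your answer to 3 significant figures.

Hobo–Dyer is a cylindrical equal-area projection with standard parallels at ±37.5°. A cylindrical equal-area projection with standard parallel φ₀ has meridian scale h = cos φ / cos φ₀ and parallel scale k = cos φ₀ / cos φ (so areas are preserved, h·k = 1).
k = cos 37.5° / cos 25.2° = 0.7934/0.9048 = 0.8768.

0.877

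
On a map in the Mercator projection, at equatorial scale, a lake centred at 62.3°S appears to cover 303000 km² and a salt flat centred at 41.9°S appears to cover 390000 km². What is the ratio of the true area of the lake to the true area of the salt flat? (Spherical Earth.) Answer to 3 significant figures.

Since Mercator area scale is 1/cos²φ, the true area equals the apparent area multiplied by cos²φ.
True area of lake: 303000 × cos²(62.3°) = 303000 × 0.2161 = 65470 km².
True area of salt flat: 390000 × cos²(41.9°) = 390000 × 0.5540 = 216100 km².
Ratio = 65470 / 216100 ≈ 0.303.

0.303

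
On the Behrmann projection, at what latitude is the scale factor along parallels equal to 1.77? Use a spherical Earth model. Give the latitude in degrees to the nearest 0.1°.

Behrmann is a cylindrical equal-area projection with standard parallels at ±30°. A cylindrical equal-area projection with standard parallel φ₀ has meridian scale h = cos φ / cos φ₀ and parallel scale k = cos φ₀ / cos φ (so areas are preserved, h·k = 1).
k = cos φ₀ / cos φ = 1.77  ⇒  cos φ = cos 30° / 1.77 = 0.4893.
φ = arccos(0.4893) ≈ 60.7°.

60.7°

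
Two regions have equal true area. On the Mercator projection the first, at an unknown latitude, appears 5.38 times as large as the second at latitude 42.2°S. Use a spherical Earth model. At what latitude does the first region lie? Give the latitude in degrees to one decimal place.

71.4°

On Mercator, (apparent₁)/(apparent₂) = sec²φ₁ / sec²φ₂ when true areas are equal.
cos²φ₂ / cos²φ₁ = 5.38  ⇒  cos φ₁ = cos 42.2° / √5.38 = 0.7408/2.319 = 0.3194.
φ₁ = arccos(0.3194) ≈ 71.4°.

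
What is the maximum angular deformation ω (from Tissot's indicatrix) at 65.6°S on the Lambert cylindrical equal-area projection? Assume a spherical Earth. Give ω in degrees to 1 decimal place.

90.2°

The Lambert cylindrical equal-area projection is the cylindrical equal-area projection with its standard parallel at the equator (φ₀ = 0). Cylindrical equal-area (φ₀ = 0°): h = cos φ / cos 0° along meridians, k = cos 0° / cos φ along parallels; h·k = 1.
At 65.6°: h = 0.4131, k = 2.421; principal scales a = 2.421, b = 0.4131.
sin(ω/2) = (a − b)/(a + b) = 2.008/2.834 = 0.7084, so ω = 2 arcsin(0.7084) ≈ 90.2°.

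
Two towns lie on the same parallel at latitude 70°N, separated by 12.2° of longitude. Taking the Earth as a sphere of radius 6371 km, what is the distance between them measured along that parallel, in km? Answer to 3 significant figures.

Arc length along a parallel = R cos φ · Δλ (with Δλ in radians).
= 6371 × cos 70° × (12.2° × π/180) = 6371 × 0.3420 × 0.2129 ≈ 464 km.

464 km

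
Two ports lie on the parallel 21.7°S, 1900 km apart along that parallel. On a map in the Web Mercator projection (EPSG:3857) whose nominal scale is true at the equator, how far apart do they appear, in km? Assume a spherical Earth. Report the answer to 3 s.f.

For Mercator, h = k = sec φ (a conformal cylindrical projection has a single point scale, 1/cos φ).
Along the parallel, k = sec 21.7° = 1/0.9291 = 1.076.
Map distance = 1900 × 1.076 ≈ 2040 km.

2040 km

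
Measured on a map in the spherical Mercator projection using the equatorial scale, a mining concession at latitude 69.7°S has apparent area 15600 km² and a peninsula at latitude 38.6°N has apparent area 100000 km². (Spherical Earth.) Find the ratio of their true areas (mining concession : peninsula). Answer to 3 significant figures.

On Mercator the areal scale is sec²φ, so true area = apparent × cos²φ.
True area of mining concession: 15600 × cos²(69.7°) = 15600 × 0.1204 = 1878 km².
True area of peninsula: 100000 × cos²(38.6°) = 100000 × 0.6108 = 61080 km².
Ratio = 1878 / 61080 ≈ 0.0307.

0.0307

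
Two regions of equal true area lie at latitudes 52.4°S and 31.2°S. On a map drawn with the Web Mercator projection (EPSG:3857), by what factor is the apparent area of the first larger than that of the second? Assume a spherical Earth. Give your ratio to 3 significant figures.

1.97

On Mercator, area is exaggerated by sec²φ = 1/cos²φ.
At 52.4°: sec²(52.4°) = 1/0.6101² = 2.686.
At 31.2°: sec²(31.2°) = 1/0.8554² = 1.367.
Ratio = 2.686/1.367 = cos²(31.2°)/cos²(52.4°) ≈ 1.97.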